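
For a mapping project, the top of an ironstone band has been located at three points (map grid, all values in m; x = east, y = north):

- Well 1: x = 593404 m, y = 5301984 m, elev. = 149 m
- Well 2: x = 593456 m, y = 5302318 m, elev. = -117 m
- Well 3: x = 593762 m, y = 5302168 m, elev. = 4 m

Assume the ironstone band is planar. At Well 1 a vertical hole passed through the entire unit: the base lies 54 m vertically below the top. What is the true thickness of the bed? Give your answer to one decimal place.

42.2 m

Two edge vectors: Well 1→Well 2 = (52, 334, -266), Well 1→Well 3 = (358, 184, -145).
Normal n = (Well 1→Well 2) × (Well 1→Well 3) = (514, -87688, -110004).
So ∂z/∂x = −n_x/n_z = 0.00467 and ∂z/∂y = −n_y/n_z = −0.79713.
|∇z| = √(a²+b²) = 0.79715, so dip δ = arctan(0.79715) = 38.56°.
True thickness = vertical thickness × cos δ = 54 × cos 38.56° = 42.2 m.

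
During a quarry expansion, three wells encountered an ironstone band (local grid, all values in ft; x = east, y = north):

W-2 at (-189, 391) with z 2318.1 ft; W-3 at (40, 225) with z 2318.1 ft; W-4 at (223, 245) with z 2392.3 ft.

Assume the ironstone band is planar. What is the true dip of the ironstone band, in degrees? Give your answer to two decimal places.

30.98°

Let the plane be z = a·x + b·y + c.
W-3−W-2: 229a − 166b = 0;  W-4−W-2: 412a − 146b = 74.2.
Solving gives a = 0.35234, b = 0.48606.
Gradient magnitude |∇z| = √(a² + b²) = √(0.12415 + 0.23626) = 0.60034.
True dip = arctan(0.60034) = 30.98°, dipping toward SW (azimuth ≈ 216°).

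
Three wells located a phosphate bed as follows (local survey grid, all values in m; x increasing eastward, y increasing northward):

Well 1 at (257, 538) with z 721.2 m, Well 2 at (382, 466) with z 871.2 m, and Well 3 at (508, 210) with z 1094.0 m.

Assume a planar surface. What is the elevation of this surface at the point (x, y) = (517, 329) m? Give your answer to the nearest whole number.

Two edge vectors: Well 1→Well 2 = (125, -72, 150), Well 1→Well 3 = (251, -328, 372.8).
Normal n = (Well 1→Well 2) × (Well 1→Well 3) = (22358.4, -8950, -22928).
So ∂z/∂x = −n_x/n_z = 0.97516 and ∂z/∂y = −n_y/n_z = −0.39035.
Intercept c from Well 1: 721.2 − 250.62 + 210.01 = 680.59.
At (517, 329): z = 504.2 − 128.4 + 680.59 = 1056.3 m.

1056 m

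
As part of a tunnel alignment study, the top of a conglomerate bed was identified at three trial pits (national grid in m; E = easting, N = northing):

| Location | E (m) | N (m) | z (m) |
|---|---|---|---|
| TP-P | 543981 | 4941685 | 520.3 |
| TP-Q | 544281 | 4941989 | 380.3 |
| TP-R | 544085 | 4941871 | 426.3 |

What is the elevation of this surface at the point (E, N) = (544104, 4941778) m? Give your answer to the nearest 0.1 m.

Let the plane be z = a·E + b·N + c.
TP-Q−TP-P: 300a + 304b = −140;  TP-R−TP-P: 104a + 186b = −94.
Solving gives a = 0.104862719, b = −0.564009262.
Then c = 520.3 − a·543981 − b·4941685 = 2730633.08.
At (544104, 4941778): z = 57056.2 − 2787208.6 + 2730633.08 = 480.7 m.

480.7 m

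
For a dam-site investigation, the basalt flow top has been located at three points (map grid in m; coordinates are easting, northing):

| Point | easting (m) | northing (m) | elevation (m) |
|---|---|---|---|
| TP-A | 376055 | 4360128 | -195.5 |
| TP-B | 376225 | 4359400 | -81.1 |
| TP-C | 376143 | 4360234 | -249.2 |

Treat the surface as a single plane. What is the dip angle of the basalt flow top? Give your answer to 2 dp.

Let the plane be z = a·easting + b·northing + c.
TP-B−TP-A: 170a − 728b = 114.4;  TP-C−TP-A: 88a + 106b = −53.7.
Solving gives a = −0.32853, b = −0.23386.
Gradient magnitude |∇z| = √(a² + b²) = √(0.10793 + 0.05469) = 0.40327.
True dip = arctan(0.40327) = 21.96°, dipping toward NE (azimuth ≈ 055°).

21.96°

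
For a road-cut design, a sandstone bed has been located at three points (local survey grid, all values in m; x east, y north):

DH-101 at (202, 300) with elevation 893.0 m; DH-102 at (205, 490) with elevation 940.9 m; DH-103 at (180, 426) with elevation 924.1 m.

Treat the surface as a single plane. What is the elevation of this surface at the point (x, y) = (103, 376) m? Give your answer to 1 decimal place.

Two edge vectors: DH-101→DH-102 = (3, 190, 47.9), DH-101→DH-103 = (-22, 126, 31.1).
Normal n = (DH-101→DH-102) × (DH-101→DH-103) = (-126.4, -1147.1, 4558).
So ∂z/∂x = −n_x/n_z = 0.02773 and ∂z/∂y = −n_y/n_z = 0.25167.
Intercept c from DH-101: 893 − 5.60 − 75.50 = 811.90.
At (103, 376): z = 2.9 + 94.6 + 811.90 = 909.4 m.

909.4 m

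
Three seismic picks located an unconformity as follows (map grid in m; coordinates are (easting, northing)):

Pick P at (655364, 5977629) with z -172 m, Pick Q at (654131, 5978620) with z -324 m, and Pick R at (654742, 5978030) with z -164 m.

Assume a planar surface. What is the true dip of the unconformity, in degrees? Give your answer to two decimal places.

Let the plane be z = a·E + b·N + c.
Pick Q−Pick P: −1233a + 991b = −152;  Pick R−Pick P: −622a + 401b = 8.
Solving gives a = −0.56473, b = −0.85602.
Gradient magnitude |∇z| = √(a² + b²) = √(0.31892 + 0.73277) = 1.02552.
True dip = arctan(1.02552) = 45.72°, dipping toward NNE (azimuth ≈ 033°).

45.72°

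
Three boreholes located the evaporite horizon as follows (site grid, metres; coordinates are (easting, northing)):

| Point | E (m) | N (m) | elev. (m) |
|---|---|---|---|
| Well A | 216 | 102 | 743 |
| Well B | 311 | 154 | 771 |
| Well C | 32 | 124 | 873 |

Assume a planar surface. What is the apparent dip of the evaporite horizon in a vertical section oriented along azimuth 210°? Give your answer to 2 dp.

Two edge vectors: Well A→Well B = (95, 52, 28), Well A→Well C = (-184, 22, 130).
Normal n = (Well A→Well B) × (Well A→Well C) = (6144, -17502, 11658).
So ∂z/∂E = −n_x/n_z = −0.52702 and ∂z/∂N = −n_y/n_z = 1.50129.
Unit vector along 210° is (sin 210°, cos 210°) = (-0.5000, -0.8660).
Slope in that direction = a·(-0.5000) + b·(-0.8660) = −1.03664.
Apparent dip = arctan|1.03664| = 46.03° (true dip is 57.9°, so apparent ≤ true as expected).

46.03°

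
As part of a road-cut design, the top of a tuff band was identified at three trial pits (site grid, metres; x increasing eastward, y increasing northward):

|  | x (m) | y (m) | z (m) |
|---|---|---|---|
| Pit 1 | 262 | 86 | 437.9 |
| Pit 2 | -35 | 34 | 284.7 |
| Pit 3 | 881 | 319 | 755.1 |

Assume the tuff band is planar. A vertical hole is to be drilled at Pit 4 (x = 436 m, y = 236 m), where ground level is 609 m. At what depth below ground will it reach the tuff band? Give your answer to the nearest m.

83 m

Two edge vectors: Pit 1→Pit 2 = (-297, -52, -153.2), Pit 1→Pit 3 = (619, 233, 317.2).
Normal n = (Pit 1→Pit 2) × (Pit 1→Pit 3) = (19201.2, -622.4, -37013).
So ∂z/∂x = −n_x/n_z = 0.51877 and ∂z/∂y = −n_y/n_z = −0.01682.
Intercept c from Pit 1: 437.9 − 135.92 + 1.45 = 303.43.
At (436, 236): z_contact = 226.2 − 4.0 + 303.43 = 525.6 m.
Depth below ground = 609 − 525.6 = 83 m.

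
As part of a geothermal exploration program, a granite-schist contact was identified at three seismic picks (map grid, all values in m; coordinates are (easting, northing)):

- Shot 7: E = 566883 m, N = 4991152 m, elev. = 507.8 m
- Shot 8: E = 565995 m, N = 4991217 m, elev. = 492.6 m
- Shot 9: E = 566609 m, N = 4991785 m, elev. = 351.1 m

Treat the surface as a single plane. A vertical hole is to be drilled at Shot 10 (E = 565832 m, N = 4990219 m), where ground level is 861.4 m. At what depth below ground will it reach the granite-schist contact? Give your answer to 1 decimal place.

Let the plane be z = a·E + b·N + c.
Shot 8−Shot 7: −888a + 65b = −15.2;  Shot 9−Shot 7: −274a + 633b = −156.7.
Solving gives a = −0.001036021, b = −0.247999794.
Then c = 507.8 − a·566883 − b·4991152 = 1238899.77.
At (565832, 4990219): z_contact = −586.21 − 1237573.29 + 1238899.77 = 740.27 m.
Depth below ground = 861.4 − 740.27 = 121.1 m.

121.1 m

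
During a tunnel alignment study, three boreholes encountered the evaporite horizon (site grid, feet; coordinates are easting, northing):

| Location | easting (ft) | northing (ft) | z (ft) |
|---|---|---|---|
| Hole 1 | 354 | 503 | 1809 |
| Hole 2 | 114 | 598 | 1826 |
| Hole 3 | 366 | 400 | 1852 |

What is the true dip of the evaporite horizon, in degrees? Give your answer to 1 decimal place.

Two edge vectors: Hole 1→Hole 2 = (-240, 95, 17), Hole 1→Hole 3 = (12, -103, 43).
Normal n = (Hole 1→Hole 2) × (Hole 1→Hole 3) = (5836, 10524, 23580).
So ∂z/∂easting = −n_x/n_z = −0.24750 and ∂z/∂northing = −n_y/n_z = −0.44631.
Gradient magnitude |∇z| = √(a² + b²) = √(0.06126 + 0.19919) = 0.51034.
True dip = arctan(0.51034) = 27.0°, dipping toward NNE (azimuth ≈ 029°).

27.0°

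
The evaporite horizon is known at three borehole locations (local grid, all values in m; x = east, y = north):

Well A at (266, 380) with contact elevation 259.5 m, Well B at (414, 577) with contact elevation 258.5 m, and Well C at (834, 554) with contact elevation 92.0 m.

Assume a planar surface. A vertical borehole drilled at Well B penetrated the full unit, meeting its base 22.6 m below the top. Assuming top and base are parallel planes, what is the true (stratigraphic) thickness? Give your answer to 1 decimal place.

Let the plane be z = a·x + b·y + c.
Well B−Well A: 148a + 197b = −1;  Well C−Well A: 568a + 174b = −167.5.
Solving gives a = −0.38103, b = 0.28118.
|∇z| = √(a²+b²) = 0.47355, so dip δ = arctan(0.47355) = 25.34°.
True thickness = vertical thickness × cos δ = 22.6 × cos 25.34° = 20.4 m.

20.4 m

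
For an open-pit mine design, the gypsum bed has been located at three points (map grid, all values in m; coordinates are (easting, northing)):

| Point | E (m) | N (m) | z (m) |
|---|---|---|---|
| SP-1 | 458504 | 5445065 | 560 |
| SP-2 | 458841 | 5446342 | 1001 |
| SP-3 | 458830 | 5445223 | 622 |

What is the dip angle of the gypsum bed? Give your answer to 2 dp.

Let the plane be z = a·E + b·N + c.
SP-2−SP-1: 337a + 1277b = 441;  SP-3−SP-1: 326a + 158b = 62.
Solving gives a = 0.02616, b = 0.33844.
Gradient magnitude |∇z| = √(a² + b²) = √(0.00068 + 0.11454) = 0.33945.
True dip = arctan(0.33945) = 18.75°, dipping toward S (azimuth ≈ 184°).

18.75°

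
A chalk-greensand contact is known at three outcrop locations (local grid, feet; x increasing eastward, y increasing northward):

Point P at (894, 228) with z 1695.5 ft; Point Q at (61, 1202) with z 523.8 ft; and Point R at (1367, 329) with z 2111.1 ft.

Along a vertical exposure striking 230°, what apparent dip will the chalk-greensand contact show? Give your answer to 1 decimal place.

Two edge vectors: Point P→Point Q = (-833, 974, -1171.7), Point P→Point R = (473, 101, 415.6).
Normal n = (Point P→Point Q) × (Point P→Point R) = (523136.1, -208019.3, -544835).
So ∂z/∂x = −n_x/n_z = 0.96017 and ∂z/∂y = −n_y/n_z = −0.38180.
Unit vector along 230° is (sin 230°, cos 230°) = (-0.7660, -0.6428).
Slope in that direction = a·(-0.7660) + b·(-0.6428) = −0.49012.
Apparent dip = arctan|0.49012| = 26.1° (true dip is 45.9°, so apparent ≤ true as expected).

26.1°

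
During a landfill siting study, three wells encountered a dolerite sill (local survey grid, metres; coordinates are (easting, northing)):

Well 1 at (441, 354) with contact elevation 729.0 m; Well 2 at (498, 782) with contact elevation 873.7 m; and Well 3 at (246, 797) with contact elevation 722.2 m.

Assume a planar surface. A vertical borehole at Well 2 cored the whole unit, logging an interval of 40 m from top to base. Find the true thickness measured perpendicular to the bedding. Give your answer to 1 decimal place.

33.3 m

Let the plane be z = a·E + b·N + c.
Well 2−Well 1: 57a + 428b = 144.7;  Well 3−Well 1: −195a + 443b = −6.8.
Solving gives a = 0.61643, b = 0.25599.
|∇z| = √(a²+b²) = 0.66747, so dip δ = arctan(0.66747) = 33.72°.
True thickness = vertical thickness × cos δ = 40 × cos 33.72° = 33.3 m.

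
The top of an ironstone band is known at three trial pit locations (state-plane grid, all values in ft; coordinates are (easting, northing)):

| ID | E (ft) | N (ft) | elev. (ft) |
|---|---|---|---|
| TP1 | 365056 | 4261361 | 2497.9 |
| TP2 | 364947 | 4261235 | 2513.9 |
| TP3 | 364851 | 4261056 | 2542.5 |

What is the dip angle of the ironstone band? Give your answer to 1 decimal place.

13.2°

Two edge vectors: TP1→TP2 = (-109, -126, 16), TP1→TP3 = (-205, -305, 44.6).
Normal n = (TP1→TP2) × (TP1→TP3) = (-739.6, 1581.4, 7415).
So ∂z/∂E = −n_x/n_z = 0.09974 and ∂z/∂N = −n_y/n_z = −0.21327.
Gradient magnitude |∇z| = √(a² + b²) = √(0.00995 + 0.04548) = 0.23544.
True dip = arctan(0.23544) = 13.2°, dipping toward NNW (azimuth ≈ 335°).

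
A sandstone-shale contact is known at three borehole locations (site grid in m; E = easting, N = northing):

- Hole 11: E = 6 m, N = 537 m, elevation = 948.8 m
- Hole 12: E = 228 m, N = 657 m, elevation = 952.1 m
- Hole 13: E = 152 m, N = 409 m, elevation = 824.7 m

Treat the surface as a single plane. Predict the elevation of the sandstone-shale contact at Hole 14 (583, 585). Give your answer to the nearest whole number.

Two edge vectors: Hole 11→Hole 12 = (222, 120, 3.3), Hole 11→Hole 13 = (146, -128, -124.1).
Normal n = (Hole 11→Hole 12) × (Hole 11→Hole 13) = (-14469.6, 28032, -45936).
So ∂z/∂E = −n_x/n_z = −0.31499 and ∂z/∂N = −n_y/n_z = 0.61024.
Intercept c from Hole 11: 948.8 + 1.89 − 327.70 = 622.99.
At (583, 585): z = −183.6 + 357.0 + 622.99 = 796.3 m.

796 m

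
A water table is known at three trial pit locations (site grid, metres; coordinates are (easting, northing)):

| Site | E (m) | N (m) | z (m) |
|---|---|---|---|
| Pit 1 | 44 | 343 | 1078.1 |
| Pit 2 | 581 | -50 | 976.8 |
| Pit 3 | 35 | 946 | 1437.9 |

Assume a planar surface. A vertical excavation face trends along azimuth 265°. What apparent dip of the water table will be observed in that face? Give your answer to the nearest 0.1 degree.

16.8°

Let the plane be z = a·E + b·N + c.
Pit 2−Pit 1: 537a − 393b = −101.3;  Pit 3−Pit 1: −9a + 603b = 359.8.
Solving gives a = 0.25078, b = 0.60043.
Unit vector along 265° is (sin 265°, cos 265°) = (-0.9962, -0.0872).
Slope in that direction = a·(-0.9962) + b·(-0.0872) = −0.30215.
Apparent dip = arctan|0.30215| = 16.8° (true dip is 33.1°, so apparent ≤ true as expected).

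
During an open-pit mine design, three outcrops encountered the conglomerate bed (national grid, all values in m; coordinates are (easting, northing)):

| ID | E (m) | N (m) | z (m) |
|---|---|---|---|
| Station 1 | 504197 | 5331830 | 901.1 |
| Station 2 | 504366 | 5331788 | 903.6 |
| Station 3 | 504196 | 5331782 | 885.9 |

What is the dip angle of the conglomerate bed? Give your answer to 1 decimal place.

18.2°

Let the plane be z = a·E + b·N + c.
Station 2−Station 1: 169a − 42b = 2.5;  Station 3−Station 1: −1a − 48b = −15.2.
Solving gives a = 0.09301, b = 0.31473.
Gradient magnitude |∇z| = √(a² + b²) = √(0.00865 + 0.09905) = 0.32818.
True dip = arctan(0.32818) = 18.2°, dipping toward SSW (azimuth ≈ 196°).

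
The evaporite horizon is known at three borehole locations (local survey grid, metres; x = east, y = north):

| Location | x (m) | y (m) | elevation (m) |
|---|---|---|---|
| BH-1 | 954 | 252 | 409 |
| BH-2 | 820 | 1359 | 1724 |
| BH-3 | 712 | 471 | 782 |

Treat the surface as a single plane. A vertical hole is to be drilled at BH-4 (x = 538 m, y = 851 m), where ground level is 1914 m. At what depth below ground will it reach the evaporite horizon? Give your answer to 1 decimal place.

613.6 m

Two edge vectors: BH-1→BH-2 = (-134, 1107, 1315), BH-1→BH-3 = (-242, 219, 373).
Normal n = (BH-1→BH-2) × (BH-1→BH-3) = (124926, -268248, 238548).
So ∂z/∂x = −n_x/n_z = −0.523693 and ∂z/∂y = −n_y/n_z = 1.124503.
Intercept c from BH-1: 409 + 499.60 − 283.37 = 625.23.
At (538, 851): z_contact = −281.75 + 956.95 + 625.23 = 1300.43 m.
Depth below ground = 1914 − 1300.43 = 613.6 m.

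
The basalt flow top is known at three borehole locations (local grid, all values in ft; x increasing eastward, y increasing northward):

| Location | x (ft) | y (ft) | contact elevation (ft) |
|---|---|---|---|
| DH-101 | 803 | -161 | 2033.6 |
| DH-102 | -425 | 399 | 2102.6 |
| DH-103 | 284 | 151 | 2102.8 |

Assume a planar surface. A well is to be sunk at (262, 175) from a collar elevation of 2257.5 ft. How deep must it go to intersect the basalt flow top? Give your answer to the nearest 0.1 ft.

146.0 ft

Let the plane be z = a·x + b·y + c.
DH-102−DH-101: −1228a + 560b = 69;  DH-103−DH-101: −519a + 312b = 69.2.
Solving gives a = 0.18621, b = 0.53155.
Then c = 2033.6 − a·803 − b·-161 = 1969.65.
At (262, 175): z_contact = 48.79 + 93.02 + 1969.65 = 2111.46 ft.
Depth below ground = 2257.5 − 2111.46 = 146.0 ft.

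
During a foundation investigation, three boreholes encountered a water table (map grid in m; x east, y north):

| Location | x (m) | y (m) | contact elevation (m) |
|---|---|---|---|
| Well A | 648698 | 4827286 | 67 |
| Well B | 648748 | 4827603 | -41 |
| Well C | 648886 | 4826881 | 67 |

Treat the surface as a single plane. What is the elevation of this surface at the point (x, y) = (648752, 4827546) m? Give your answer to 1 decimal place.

Let the plane be z = a·x + b·y + c.
Well B−Well A: 50a + 317b = −108;  Well C−Well A: 188a − 405b = 0.
Solving gives a = −0.547804524, b = −0.254289507.
Then c = 67 − a·648698 − b·4827286 = 1582954.88.
At (648752, 4827546): z = −355389.3 − 1227594.3 + 1582954.88 = -28.7 m.

-28.7 m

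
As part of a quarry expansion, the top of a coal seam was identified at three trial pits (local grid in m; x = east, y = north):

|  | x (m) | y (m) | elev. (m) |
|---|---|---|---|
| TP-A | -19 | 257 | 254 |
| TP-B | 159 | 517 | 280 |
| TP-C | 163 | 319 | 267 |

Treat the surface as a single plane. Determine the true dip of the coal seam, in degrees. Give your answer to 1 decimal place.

4.7°

Let the plane be z = a·x + b·y + c.
TP-B−TP-A: 178a + 260b = 26;  TP-C−TP-A: 182a + 62b = 13.
Solving gives a = 0.04873, b = 0.06664.
Gradient magnitude |∇z| = √(a² + b²) = √(0.00237 + 0.00444) = 0.08255.
True dip = arctan(0.08255) = 4.7°, dipping toward SW (azimuth ≈ 216°).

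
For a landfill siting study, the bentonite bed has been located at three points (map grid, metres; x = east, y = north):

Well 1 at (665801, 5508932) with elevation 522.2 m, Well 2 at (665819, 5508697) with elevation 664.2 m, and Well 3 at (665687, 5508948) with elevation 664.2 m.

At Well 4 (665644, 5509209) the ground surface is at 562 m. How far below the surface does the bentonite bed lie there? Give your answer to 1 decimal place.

Let the plane be z = a·x + b·y + c.
Well 2−Well 1: 18a − 235b = 142;  Well 3−Well 1: −114a + 16b = 142.
Solving gives a = −1.344879632, b = −0.707267376.
Then c = 522.2 − a·665801 − b·5508932 = 4792232.28.
At (665644, 5509209): z_contact = −895211.06 − 3896483.79 + 4792232.28 = 537.43 m.
Depth below ground = 562 − 537.43 = 24.6 m.

24.6 m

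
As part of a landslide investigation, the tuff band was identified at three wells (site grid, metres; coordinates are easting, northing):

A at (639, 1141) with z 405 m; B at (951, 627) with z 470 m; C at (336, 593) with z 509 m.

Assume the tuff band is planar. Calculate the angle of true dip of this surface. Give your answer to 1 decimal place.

Two edge vectors: A→B = (312, -514, 65), A→C = (-303, -548, 104).
Normal n = (A→B) × (A→C) = (-17836, -52143, -326718).
So ∂z/∂easting = −n_x/n_z = −0.05459 and ∂z/∂northing = −n_y/n_z = −0.15960.
Gradient magnitude |∇z| = √(a² + b²) = √(0.00298 + 0.02547) = 0.16867.
True dip = arctan(0.16867) = 9.6°, dipping toward NNE (azimuth ≈ 019°).

9.6°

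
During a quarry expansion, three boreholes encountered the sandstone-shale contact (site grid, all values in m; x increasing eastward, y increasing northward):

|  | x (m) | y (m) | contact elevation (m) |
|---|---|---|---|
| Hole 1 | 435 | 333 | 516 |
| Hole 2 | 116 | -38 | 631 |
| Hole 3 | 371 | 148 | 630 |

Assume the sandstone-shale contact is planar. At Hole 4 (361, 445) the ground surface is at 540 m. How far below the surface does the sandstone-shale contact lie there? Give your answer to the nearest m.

160 m

Let the plane be z = a·x + b·y + c.
Hole 2−Hole 1: −319a − 371b = 115;  Hole 3−Hole 1: −64a − 185b = 114.
Solving gives a = 0.59593, b = −0.82238.
Then c = 516 − a·435 − b·333 = 530.62.
At (361, 445): z_contact = 215.1 − 366.0 + 530.62 = 379.8 m.
Depth below ground = 540 − 379.8 = 160 m.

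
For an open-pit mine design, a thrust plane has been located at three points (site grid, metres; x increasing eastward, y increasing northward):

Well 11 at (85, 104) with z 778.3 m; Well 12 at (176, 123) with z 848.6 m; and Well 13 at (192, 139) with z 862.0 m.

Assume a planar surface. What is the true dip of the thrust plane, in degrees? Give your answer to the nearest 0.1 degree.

Two edge vectors: Well 11→Well 12 = (91, 19, 70.3), Well 11→Well 13 = (107, 35, 83.7).
Normal n = (Well 11→Well 12) × (Well 11→Well 13) = (-870.2, -94.6, 1152).
So ∂z/∂x = −n_x/n_z = 0.75538 and ∂z/∂y = −n_y/n_z = 0.08212.
Gradient magnitude |∇z| = √(a² + b²) = √(0.57060 + 0.00674) = 0.75983.
True dip = arctan(0.75983) = 37.2°, dipping toward W (azimuth ≈ 264°).

37.2°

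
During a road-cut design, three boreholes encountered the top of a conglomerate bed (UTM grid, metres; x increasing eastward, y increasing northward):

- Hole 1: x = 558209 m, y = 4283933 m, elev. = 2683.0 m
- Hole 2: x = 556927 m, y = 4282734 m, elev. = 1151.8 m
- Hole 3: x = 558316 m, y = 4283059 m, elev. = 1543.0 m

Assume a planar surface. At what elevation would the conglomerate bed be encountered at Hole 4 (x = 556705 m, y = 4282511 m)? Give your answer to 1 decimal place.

866.6 m

Let the plane be z = a·x + b·y + c.
Hole 2−Hole 1: −1282a − 1199b = −1531.2;  Hole 3−Hole 1: 107a − 874b = −1140.
Solving gives a = −0.022895654, b = 1.301544811.
Then c = 2683 − a·558209 − b·4283933 = −5560267.21.
At (556705, 4282511): z = −12746.1 + 5573880.0 − 5560267.21 = 866.6 m.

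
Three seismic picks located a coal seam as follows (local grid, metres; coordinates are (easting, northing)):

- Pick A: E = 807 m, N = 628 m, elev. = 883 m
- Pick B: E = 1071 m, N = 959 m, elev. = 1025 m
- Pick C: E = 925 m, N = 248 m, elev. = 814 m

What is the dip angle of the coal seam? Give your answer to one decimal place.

Two edge vectors: Pick A→Pick B = (264, 331, 142), Pick A→Pick C = (118, -380, -69).
Normal n = (Pick A→Pick B) × (Pick A→Pick C) = (31121, 34972, -139378).
So ∂z/∂E = −n_x/n_z = 0.22328 and ∂z/∂N = −n_y/n_z = 0.25091.
Gradient magnitude |∇z| = √(a² + b²) = √(0.04986 + 0.06296) = 0.33588.
True dip = arctan(0.33588) = 18.6°, dipping toward SW (azimuth ≈ 222°).

18.6°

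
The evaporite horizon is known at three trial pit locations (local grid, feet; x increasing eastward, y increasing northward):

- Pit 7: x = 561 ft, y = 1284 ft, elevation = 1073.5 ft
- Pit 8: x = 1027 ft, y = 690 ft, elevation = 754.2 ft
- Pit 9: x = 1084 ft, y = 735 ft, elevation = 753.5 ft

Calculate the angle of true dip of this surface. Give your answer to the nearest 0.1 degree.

22.9°

Two edge vectors: Pit 7→Pit 8 = (466, -594, -319.3), Pit 7→Pit 9 = (523, -549, -320).
Normal n = (Pit 7→Pit 8) × (Pit 7→Pit 9) = (14784.3, -17873.9, 54828).
So ∂z/∂x = −n_x/n_z = −0.26965 and ∂z/∂y = −n_y/n_z = 0.32600.
Gradient magnitude |∇z| = √(a² + b²) = √(0.07271 + 0.10628) = 0.42307.
True dip = arctan(0.42307) = 22.9°, dipping toward SE (azimuth ≈ 140°).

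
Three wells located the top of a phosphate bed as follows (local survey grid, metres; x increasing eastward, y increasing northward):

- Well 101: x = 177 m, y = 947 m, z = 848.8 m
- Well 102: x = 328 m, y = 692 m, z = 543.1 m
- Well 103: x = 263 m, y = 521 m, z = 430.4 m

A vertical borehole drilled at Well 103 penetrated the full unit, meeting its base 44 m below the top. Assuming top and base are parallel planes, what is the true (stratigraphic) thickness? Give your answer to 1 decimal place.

30.6 m

Two edge vectors: Well 101→Well 102 = (151, -255, -305.7), Well 101→Well 103 = (86, -426, -418.4).
Normal n = (Well 101→Well 102) × (Well 101→Well 103) = (-23536.2, 36888.2, -42396).
So ∂z/∂x = −n_x/n_z = −0.55515 and ∂z/∂y = −n_y/n_z = 0.87009.
|∇z| = √(a²+b²) = 1.03211, so dip δ = arctan(1.03211) = 45.91°.
True thickness = vertical thickness × cos δ = 44 × cos 45.91° = 30.6 m.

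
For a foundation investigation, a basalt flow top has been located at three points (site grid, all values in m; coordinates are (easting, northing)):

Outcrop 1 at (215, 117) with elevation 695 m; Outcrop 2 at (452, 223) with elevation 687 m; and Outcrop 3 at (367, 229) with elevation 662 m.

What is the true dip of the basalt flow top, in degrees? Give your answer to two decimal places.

Let the plane be z = a·E + b·N + c.
Outcrop 2−Outcrop 1: 237a + 106b = −8;  Outcrop 3−Outcrop 1: 152a + 112b = −33.
Solving gives a = 0.24942, b = −0.63315.
Gradient magnitude |∇z| = √(a² + b²) = √(0.06221 + 0.40088) = 0.68051.
True dip = arctan(0.68051) = 34.24°, dipping toward NNW (azimuth ≈ 338°).

34.24°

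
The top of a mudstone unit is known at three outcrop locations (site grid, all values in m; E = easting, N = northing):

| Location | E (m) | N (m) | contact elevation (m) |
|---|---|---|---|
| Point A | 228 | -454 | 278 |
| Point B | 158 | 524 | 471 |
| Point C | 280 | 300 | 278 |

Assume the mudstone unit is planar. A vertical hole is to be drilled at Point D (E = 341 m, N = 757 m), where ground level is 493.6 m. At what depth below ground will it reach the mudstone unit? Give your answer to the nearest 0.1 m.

Let the plane be z = a·E + b·N + c.
Point B−Point A: −70a + 978b = 193;  Point C−Point A: 52a + 754b = 0.
Solving gives a = −1.40416, b = 0.09684.
Then c = 278 − a·228 − b·-454 = 642.11.
At (341, 757): z_contact = −478.82 + 73.31 + 642.11 = 236.60 m.
Depth below ground = 493.6 − 236.60 = 257.0 m.

257.0 m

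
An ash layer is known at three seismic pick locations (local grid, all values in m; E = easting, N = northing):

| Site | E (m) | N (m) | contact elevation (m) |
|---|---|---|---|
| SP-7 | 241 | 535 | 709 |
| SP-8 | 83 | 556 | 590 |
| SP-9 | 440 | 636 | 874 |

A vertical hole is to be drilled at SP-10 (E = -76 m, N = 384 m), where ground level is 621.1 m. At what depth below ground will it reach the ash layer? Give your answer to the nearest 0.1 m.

173.8 m

Let the plane be z = a·E + b·N + c.
SP-8−SP-7: −158a + 21b = −119;  SP-9−SP-7: 199a + 101b = 165.
Solving gives a = 0.76893, b = 0.11864.
Then c = 709 − a·241 − b·535 = 460.22.
At (-76, 384): z_contact = −58.44 + 45.56 + 460.22 = 447.33 m.
Depth below ground = 621.1 − 447.33 = 173.8 m.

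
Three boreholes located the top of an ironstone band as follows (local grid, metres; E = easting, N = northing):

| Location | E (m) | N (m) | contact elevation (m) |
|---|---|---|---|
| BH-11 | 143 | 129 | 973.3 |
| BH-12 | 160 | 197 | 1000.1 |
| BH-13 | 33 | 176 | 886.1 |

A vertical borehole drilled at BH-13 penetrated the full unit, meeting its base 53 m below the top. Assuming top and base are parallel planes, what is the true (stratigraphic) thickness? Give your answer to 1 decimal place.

39.7 m

Let the plane be z = a·E + b·N + c.
BH-12−BH-11: 17a + 68b = 26.8;  BH-13−BH-11: −110a + 47b = −87.2.
Solving gives a = 0.86837, b = 0.17703.
|∇z| = √(a²+b²) = 0.88623, so dip δ = arctan(0.88623) = 41.55°.
True thickness = vertical thickness × cos δ = 53 × cos 41.55° = 39.7 m.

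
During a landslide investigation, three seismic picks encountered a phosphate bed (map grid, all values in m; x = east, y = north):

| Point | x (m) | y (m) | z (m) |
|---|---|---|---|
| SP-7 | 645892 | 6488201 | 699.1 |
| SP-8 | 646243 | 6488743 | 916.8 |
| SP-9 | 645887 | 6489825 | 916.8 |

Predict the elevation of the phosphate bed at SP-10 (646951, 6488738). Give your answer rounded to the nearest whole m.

1207 m

Two edge vectors: SP-7→SP-8 = (351, 542, 217.7), SP-7→SP-9 = (-5, 1624, 217.7).
Normal n = (SP-7→SP-8) × (SP-7→SP-9) = (-235551.4, -77501.2, 572734).
So ∂z/∂x = −n_x/n_z = 0.41127539 and ∂z/∂y = −n_y/n_z = 0.13531797.
Intercept c from SP-7: 699.1 − 265639.49 − 877970.16 = −1142910.55.
At (646951, 6488738): z = 266075.0 + 878042.8 − 1142910.55 = 1207.3 m.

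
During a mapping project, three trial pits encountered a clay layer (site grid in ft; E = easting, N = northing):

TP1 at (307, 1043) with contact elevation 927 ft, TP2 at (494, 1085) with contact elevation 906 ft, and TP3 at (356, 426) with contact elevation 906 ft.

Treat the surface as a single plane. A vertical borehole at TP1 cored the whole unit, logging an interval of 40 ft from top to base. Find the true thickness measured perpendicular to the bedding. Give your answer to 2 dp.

Let the plane be z = a·E + b·N + c.
TP2−TP1: 187a + 42b = −21;  TP3−TP1: 49a − 617b = −21.
Solving gives a = −0.11784, b = 0.02468.
|∇z| = √(a²+b²) = 0.12040, so dip δ = arctan(0.12040) = 6.87°.
True thickness = vertical thickness × cos δ = 40 × cos 6.87° = 39.71 ft.

39.71 ft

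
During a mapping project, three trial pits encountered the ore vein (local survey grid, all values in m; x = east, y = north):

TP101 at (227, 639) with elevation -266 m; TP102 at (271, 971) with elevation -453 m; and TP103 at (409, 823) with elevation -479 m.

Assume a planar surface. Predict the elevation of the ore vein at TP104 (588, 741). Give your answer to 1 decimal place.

-564.6 m

Two edge vectors: TP101→TP102 = (44, 332, -187), TP101→TP103 = (182, 184, -213).
Normal n = (TP101→TP102) × (TP101→TP103) = (-36308, -24662, -52328).
So ∂z/∂x = −n_x/n_z = −0.69385 and ∂z/∂y = −n_y/n_z = −0.47130.
Intercept c from TP101: -266 + 157.50 + 301.16 = 192.66.
At (588, 741): z = −408.0 − 349.2 + 192.66 = -564.6 m.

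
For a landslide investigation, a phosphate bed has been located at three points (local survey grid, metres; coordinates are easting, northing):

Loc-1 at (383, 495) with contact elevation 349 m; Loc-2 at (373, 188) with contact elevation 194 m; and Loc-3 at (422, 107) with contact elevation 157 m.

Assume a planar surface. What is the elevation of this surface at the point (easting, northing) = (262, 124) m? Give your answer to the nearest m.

Two edge vectors: Loc-1→Loc-2 = (-10, -307, -155), Loc-1→Loc-3 = (39, -388, -192).
Normal n = (Loc-1→Loc-2) × (Loc-1→Loc-3) = (-1196, -7965, 15853).
So ∂z/∂easting = −n_x/n_z = 0.07544 and ∂z/∂northing = −n_y/n_z = 0.50243.
Intercept c from Loc-1: 349 − 28.89 − 248.70 = 71.40.
At (262, 124): z = 19.8 + 62.3 + 71.40 = 153.5 m.

153 m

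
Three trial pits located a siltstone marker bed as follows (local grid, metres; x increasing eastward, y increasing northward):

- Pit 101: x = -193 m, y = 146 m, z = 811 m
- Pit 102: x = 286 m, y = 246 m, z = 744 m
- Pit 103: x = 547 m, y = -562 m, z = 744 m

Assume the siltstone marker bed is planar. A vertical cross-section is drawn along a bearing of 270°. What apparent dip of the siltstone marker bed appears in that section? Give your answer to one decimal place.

Let the plane be z = a·x + b·y + c.
Pit 102−Pit 101: 479a + 100b = −67;  Pit 103−Pit 101: 740a − 708b = −67.
Solving gives a = −0.13104, b = −0.04233.
Unit vector along 270° is (sin 270°, cos 270°) = (-1.0000, -0.0000).
Slope in that direction = a·(-1.0000) + b·(-0.0000) = 0.13104.
Apparent dip = arctan|0.13104| = 7.5° (true dip is 7.8°, so apparent ≤ true as expected).

7.5°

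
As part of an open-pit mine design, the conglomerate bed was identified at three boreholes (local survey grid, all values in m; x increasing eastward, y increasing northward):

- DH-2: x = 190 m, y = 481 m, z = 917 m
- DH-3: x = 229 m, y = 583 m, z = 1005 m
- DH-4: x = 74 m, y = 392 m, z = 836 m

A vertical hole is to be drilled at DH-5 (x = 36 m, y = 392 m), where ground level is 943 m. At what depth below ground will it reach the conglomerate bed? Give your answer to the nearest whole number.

109 m

Two edge vectors: DH-2→DH-3 = (39, 102, 88), DH-2→DH-4 = (-116, -89, -81).
Normal n = (DH-2→DH-3) × (DH-2→DH-4) = (-430, -7049, 8361).
So ∂z/∂x = −n_x/n_z = 0.05143 and ∂z/∂y = −n_y/n_z = 0.84308.
Intercept c from DH-2: 917 − 9.77 − 405.52 = 501.71.
At (36, 392): z_contact = 1.9 + 330.5 + 501.71 = 834.0 m.
Depth below ground = 943 − 834.0 = 109 m.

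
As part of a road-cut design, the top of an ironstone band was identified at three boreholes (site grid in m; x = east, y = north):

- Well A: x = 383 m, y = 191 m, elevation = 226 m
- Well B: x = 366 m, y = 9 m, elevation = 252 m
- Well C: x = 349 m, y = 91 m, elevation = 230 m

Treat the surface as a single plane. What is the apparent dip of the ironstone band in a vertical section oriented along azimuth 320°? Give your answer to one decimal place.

22.2°

Two edge vectors: Well A→Well B = (-17, -182, 26), Well A→Well C = (-34, -100, 4).
Normal n = (Well A→Well B) × (Well A→Well C) = (1872, -816, -4488).
So ∂z/∂x = −n_x/n_z = 0.41711 and ∂z/∂y = −n_y/n_z = −0.18182.
Unit vector along 320° is (sin 320°, cos 320°) = (-0.6428, 0.7660).
Slope in that direction = a·(-0.6428) + b·(0.7660) = −0.40740.
Apparent dip = arctan|0.40740| = 22.2° (true dip is 24.5°, so apparent ≤ true as expected).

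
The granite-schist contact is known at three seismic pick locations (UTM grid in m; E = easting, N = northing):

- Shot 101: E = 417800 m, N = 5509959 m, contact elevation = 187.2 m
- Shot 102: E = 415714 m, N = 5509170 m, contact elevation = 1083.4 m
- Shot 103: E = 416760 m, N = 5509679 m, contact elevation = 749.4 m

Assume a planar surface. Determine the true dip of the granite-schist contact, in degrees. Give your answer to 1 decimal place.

Two edge vectors: Shot 101→Shot 102 = (-2086, -789, 896.2), Shot 101→Shot 103 = (-1040, -280, 562.2).
Normal n = (Shot 101→Shot 102) × (Shot 101→Shot 103) = (-192639.8, 240701.2, -236480).
So ∂z/∂E = −n_x/n_z = −0.81461 and ∂z/∂N = −n_y/n_z = 1.01785.
Gradient magnitude |∇z| = √(a² + b²) = √(0.66360 + 1.03602) = 1.30369.
True dip = arctan(1.30369) = 52.5°, dipping toward SE (azimuth ≈ 141°).

52.5°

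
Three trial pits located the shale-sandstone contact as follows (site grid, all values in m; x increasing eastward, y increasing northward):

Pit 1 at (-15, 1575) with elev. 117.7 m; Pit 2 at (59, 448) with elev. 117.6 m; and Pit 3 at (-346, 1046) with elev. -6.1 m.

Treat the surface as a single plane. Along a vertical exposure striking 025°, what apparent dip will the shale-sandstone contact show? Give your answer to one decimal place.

9.3°

Two edge vectors: Pit 1→Pit 2 = (74, -1127, -0.1), Pit 1→Pit 3 = (-331, -529, -123.8).
Normal n = (Pit 1→Pit 2) × (Pit 1→Pit 3) = (139469.7, 9194.3, -412183).
So ∂z/∂x = −n_x/n_z = 0.33837 and ∂z/∂y = −n_y/n_z = 0.02231.
Unit vector along 025° is (sin 25°, cos 25°) = (0.4226, 0.9063).
Slope in that direction = a·(0.4226) + b·(0.9063) = 0.16322.
Apparent dip = arctan|0.16322| = 9.3° (true dip is 18.7°, so apparent ≤ true as expected).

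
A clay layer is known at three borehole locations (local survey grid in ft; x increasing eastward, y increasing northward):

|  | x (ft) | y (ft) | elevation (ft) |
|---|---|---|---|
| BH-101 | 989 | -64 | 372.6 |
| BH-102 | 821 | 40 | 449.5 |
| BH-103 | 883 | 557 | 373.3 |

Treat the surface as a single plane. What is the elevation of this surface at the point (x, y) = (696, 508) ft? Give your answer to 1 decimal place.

Let the plane be z = a·x + b·y + c.
BH-102−BH-101: −168a + 104b = 76.9;  BH-103−BH-101: −106a + 621b = 0.7.
Solving gives a = −0.51104, b = −0.08610.
Then c = 372.6 − a·989 − b·-64 = 872.51.
At (696, 508): z = −355.7 − 43.7 + 872.51 = 473.1 ft.

473.1 ft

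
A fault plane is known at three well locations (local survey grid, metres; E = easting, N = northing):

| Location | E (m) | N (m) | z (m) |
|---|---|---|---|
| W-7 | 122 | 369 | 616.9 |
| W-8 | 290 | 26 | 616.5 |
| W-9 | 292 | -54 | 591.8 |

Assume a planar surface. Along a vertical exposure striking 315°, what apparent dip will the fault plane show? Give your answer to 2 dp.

13.38°

Two edge vectors: W-7→W-8 = (168, -343, -0.4), W-7→W-9 = (170, -423, -25.1).
Normal n = (W-7→W-8) × (W-7→W-9) = (8440.1, 4148.8, -12754).
So ∂z/∂E = −n_x/n_z = 0.66176 and ∂z/∂N = −n_y/n_z = 0.32529.
Unit vector along 315° is (sin 315°, cos 315°) = (-0.7071, 0.7071).
Slope in that direction = a·(-0.7071) + b·(0.7071) = −0.23792.
Apparent dip = arctan|0.23792| = 13.38° (true dip is 36.4°, so apparent ≤ true as expected).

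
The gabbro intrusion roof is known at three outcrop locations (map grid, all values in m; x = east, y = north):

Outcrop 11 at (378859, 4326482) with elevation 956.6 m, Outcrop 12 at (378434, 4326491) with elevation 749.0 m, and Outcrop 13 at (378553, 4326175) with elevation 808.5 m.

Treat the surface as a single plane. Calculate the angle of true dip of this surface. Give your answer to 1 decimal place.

Let the plane be z = a·x + b·y + c.
Outcrop 12−Outcrop 11: −425a + 9b = −207.6;  Outcrop 13−Outcrop 11: −306a − 307b = −148.1.
Solving gives a = 0.48838, b = −0.00438.
Gradient magnitude |∇z| = √(a² + b²) = √(0.23851 + 0.00002) = 0.48840.
True dip = arctan(0.48840) = 26.0°, dipping toward W (azimuth ≈ 271°).

26.0°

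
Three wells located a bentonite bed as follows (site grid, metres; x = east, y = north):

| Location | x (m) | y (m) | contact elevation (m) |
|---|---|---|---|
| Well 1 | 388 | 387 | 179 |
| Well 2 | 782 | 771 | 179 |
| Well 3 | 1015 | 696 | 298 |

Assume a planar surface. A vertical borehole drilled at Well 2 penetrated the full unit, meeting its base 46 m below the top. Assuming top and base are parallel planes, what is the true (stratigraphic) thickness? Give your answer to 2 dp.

Two edge vectors: Well 1→Well 2 = (394, 384, 0), Well 1→Well 3 = (627, 309, 119).
Normal n = (Well 1→Well 2) × (Well 1→Well 3) = (45696, -46886, -119022).
So ∂z/∂x = −n_x/n_z = 0.38393 and ∂z/∂y = −n_y/n_z = −0.39393.
|∇z| = √(a²+b²) = 0.55007, so dip δ = arctan(0.55007) = 28.81°.
True thickness = vertical thickness × cos δ = 46 × cos 28.81° = 40.30 m.

40.30 m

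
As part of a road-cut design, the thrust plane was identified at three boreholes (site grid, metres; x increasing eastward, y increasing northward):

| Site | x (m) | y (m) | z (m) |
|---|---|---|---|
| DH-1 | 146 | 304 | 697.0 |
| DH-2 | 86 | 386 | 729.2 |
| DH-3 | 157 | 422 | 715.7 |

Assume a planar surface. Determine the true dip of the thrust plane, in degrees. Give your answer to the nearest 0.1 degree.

18.7°

Let the plane be z = a·x + b·y + c.
DH-2−DH-1: −60a + 82b = 32.2;  DH-3−DH-1: 11a + 118b = 18.7.
Solving gives a = −0.28391, b = 0.18494.
Gradient magnitude |∇z| = √(a² + b²) = √(0.08061 + 0.03420) = 0.33884.
True dip = arctan(0.33884) = 18.7°, dipping toward ESE (azimuth ≈ 123°).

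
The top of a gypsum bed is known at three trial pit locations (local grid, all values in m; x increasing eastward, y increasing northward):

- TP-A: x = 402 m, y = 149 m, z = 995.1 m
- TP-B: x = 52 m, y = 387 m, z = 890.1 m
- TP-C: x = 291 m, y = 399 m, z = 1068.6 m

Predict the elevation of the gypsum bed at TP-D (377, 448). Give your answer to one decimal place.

Let the plane be z = a·x + b·y + c.
TP-B−TP-A: −350a + 238b = −105;  TP-C−TP-A: −111a + 250b = 73.5.
Solving gives a = 0.71614, b = 0.61196.
Then c = 995.1 − a·402 − b·149 = 616.03.
At (377, 448): z = 270.0 + 274.2 + 616.03 = 1160.2 m.

1160.2 m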